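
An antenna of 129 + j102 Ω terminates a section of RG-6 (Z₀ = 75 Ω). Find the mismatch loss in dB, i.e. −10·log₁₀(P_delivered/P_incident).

mismatch loss ≈ 1.28 dB

Γ = (54 + j102)/(204 + j102), |Γ| = 0.506
|Γ|² = 0.256, so P_del/P_inc = 1 − |Γ|² = 0.744
ML = −10·log₁₀(1 − |Γ|²)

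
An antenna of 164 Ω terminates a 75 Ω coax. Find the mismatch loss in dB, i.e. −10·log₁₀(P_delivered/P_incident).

Γ = (164 − 75)/(164 + 75) = 0.372
|Γ|² = 0.139, so P_del/P_inc = 1 − |Γ|² = 0.861
ML = −10·log₁₀(1 − |Γ|²)

mismatch loss ≈ 0.648 dB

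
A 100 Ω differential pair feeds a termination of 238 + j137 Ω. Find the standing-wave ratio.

VSWR ≈ 3.28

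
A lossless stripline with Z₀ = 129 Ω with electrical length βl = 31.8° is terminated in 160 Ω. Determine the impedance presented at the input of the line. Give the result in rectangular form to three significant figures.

Z_in ≈ 139 − j27.1 Ω

tan(βl) = tan(31.8°) = 0.62
Z_in = Z_0·(Z_L + jZ_0·tanβl)/(Z_0 + jZ_L·tanβl)
     = 129·(160 + j80)/(129 + j99.2)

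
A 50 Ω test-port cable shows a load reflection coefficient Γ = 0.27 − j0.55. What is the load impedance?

Z_L = Z_0·(1 + Γ)/(1 − Γ) = 50·(1.27 − j0.55)/(0.73 + j0.55)

Z_L ≈ 37.4 − j65.8 Ω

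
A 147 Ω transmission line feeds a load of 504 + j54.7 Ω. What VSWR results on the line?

Γ = (Z_L − Z_0)/(Z_L + Z_0) = (357 + j54.7)/(651 + j54.7)
|Γ| = 361/653 = 0.553
VSWR = (1 + |Γ|)/(1 − |Γ|) = 1.55/0.447

VSWR ≈ 3.47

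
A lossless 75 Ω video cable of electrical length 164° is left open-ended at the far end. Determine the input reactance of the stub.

tan(βl) = -0.287
For an open-ended stub, Z_in = −jZ_0·cot(βl) = −jZ_0/tan(βl)

X_in ≈ 262 Ω (inductive)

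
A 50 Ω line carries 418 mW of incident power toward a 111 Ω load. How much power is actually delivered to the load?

P_delivered ≈ 358 mW

Γ = (111 − 50)/(111 + 50) = 0.379
|Γ|² = 0.144
P_refl = |Γ|²·P_inc = 60 mW, P_del = (1 − |Γ|²)·P_inc = 358 mW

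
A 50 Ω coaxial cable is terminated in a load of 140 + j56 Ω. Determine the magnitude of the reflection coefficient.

|Γ| ≈ 0.535

Γ = (Z_L − Z_0)/(Z_L + Z_0) = (90 + j56)/(190 + j56)
|Γ| = 106/198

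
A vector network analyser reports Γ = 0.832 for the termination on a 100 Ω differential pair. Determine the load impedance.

Z_L = Z_0·(1 + Γ)/(1 − Γ) = 100·(1.83)/(0.168)

Z_L ≈ 1090 Ω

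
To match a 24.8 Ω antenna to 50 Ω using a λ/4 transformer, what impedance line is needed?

Z_qwt ≈ 35.2 Ω

Z_qwt = √(Z_0·R_L) = √(50 × 24.8) = √1240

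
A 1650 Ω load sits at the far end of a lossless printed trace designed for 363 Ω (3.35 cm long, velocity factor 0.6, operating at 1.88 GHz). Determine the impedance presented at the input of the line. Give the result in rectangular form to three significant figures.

λ = v/f = 0.6·c / 1.88 GHz = 0.0957 m
βl = 2π·l/λ = 2π × 0.35 = 126°
tan(βl) = tan(126°) = -1.38
Z_in = Z_0·(Z_L + jZ_0·tanβl)/(Z_0 + jZ_L·tanβl)
     = 363·(1650 − j500)/(363 − j2270)

Z_in ≈ 119 + j244 Ω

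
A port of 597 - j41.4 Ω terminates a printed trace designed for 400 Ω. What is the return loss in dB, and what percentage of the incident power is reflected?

RL ≈ 13.9 dB; 4.07% of incident power reflected

Γ = (197 − j41.4)/(997 − j41.4), |Γ| = 0.202
RL = −20·log₁₀(0.202) = 13.9 dB
P_refl/P_inc = |Γ|² = 0.0407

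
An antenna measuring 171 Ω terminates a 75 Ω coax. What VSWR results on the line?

For a purely resistive load, VSWR = R_L/Z_0 or Z_0/R_L (whichever > 1) = 171/75

VSWR ≈ 2.28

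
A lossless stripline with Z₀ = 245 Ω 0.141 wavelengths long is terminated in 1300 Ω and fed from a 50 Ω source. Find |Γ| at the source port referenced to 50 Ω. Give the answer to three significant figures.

βl = 2π × 0.141 = 50.8°
tan(βl) = 1.22
Z_in = Z_0·(Z_L + jZ_0·tanβl)/(Z_0 + jZ_L·tanβl) = 75.2 − j189 Ω
Γ_s = (Z_in − Z_s)/(Z_in + Z_s) = (25.2 − j189)/(125 − j189), |Γ_s| = 0.84

|Γ| ≈ 0.84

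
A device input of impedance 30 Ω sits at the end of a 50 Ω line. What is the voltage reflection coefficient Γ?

Γ = -0.25

Γ = (Z_L − Z_0)/(Z_L + Z_0) = (30 − 50)/(30 + 50) = -20/80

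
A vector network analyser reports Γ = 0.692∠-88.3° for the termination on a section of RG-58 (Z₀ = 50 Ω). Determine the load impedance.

Z_L = Z_0·(1 + Γ)/(1 − Γ) = 50·(1.02 − j0.692)/(0.979 + j0.692)

Z_L ≈ 18.1 − j48.1 Ω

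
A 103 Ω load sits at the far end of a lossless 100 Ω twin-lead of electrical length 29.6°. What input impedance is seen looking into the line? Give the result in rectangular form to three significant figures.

tan(βl) = tan(29.6°) = 0.568
Z_in = Z_0·(Z_L + jZ_0·tanβl)/(Z_0 + jZ_L·tanβl)
     = 100·(103 + j56.8)/(100 + j58.5)

Z_in ≈ 101 − j2.58 Ω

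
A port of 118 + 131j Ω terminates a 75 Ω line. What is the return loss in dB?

RL ≈ 4.57 dB

Γ = (43 + j131)/(193 + j131), |Γ| = 0.591
RL = −20·log₁₀|Γ| = −20·log₁₀(0.591)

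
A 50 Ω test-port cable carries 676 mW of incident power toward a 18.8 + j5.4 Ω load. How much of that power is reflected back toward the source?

P_reflected ≈ 142 mW

|Γ| = |(-31.2 + j5.4)/(68.8 + j5.4)| = 0.459
|Γ|² = 0.211
P_refl = |Γ|²·P_inc = 142 mW, P_del = (1 − |Γ|²)·P_inc = 534 mW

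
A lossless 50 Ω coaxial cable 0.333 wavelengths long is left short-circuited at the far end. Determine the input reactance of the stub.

X_in ≈ -87 Ω (capacitive)

βl = 2π × 0.333 = 120°
tan(βl) = -1.74
For a short-circuited stub, Z_in = jZ_0·tan(βl)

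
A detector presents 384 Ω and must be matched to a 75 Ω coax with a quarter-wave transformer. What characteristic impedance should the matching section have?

Z_qwt ≈ 170 Ω

Z_qwt = √(Z_0·R_L) = √(75 × 384) = √28800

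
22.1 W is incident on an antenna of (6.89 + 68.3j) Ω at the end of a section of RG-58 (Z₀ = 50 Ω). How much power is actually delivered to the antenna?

|Γ| = |(-43.11 + j68.3)/(56.89 + j68.3)| = 0.909
|Γ|² = 0.826
P_refl = |Γ|²·P_inc = 18.2 W, P_del = (1 − |Γ|²)·P_inc = 3.85 W

P_delivered ≈ 3.85 W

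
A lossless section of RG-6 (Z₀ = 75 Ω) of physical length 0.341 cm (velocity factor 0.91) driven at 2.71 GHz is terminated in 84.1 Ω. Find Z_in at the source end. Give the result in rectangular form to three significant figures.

λ = v/f = 0.91·c / 2.71 GHz = 0.101 m
βl = 2π·l/λ = 2π × 0.0339 = 12.2°
tan(βl) = tan(12.2°) = 0.216
Z_in = Z_0·(Z_L + jZ_0·tanβl)/(Z_0 + jZ_L·tanβl)
     = 75·(84.1 + j16.2)/(75 + j18.2)

Z_in ≈ 83.1 − j3.94 Ω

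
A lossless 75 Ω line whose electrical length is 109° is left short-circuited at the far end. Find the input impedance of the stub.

tan(βl) = -2.9
For a short-circuited stub, Z_in = jZ_0·tan(βl)

Z_in ≈ −j218 Ω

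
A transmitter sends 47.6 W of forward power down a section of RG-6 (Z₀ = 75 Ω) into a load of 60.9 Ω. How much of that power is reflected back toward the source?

Γ = (60.9 − 75)/(60.9 + 75) = -0.104
|Γ|² = 0.0108
P_refl = |Γ|²·P_inc = 0.512 W, P_del = (1 − |Γ|²)·P_inc = 47.1 W

P_reflected ≈ 0.512 W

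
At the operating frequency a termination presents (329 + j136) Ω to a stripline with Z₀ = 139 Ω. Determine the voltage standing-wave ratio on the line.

VSWR ≈ 2.84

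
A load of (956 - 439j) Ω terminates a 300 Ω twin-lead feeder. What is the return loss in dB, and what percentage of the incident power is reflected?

Γ = (656 − j439)/(1256 − j439), |Γ| = 0.593
RL = −20·log₁₀(0.593) = 4.54 dB
P_refl/P_inc = |Γ|² = 0.352

RL ≈ 4.54 dB; 35.2% of incident power reflected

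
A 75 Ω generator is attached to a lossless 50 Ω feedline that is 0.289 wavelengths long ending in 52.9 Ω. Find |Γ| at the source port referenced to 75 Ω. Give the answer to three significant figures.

βl = 2π × 0.289 = 104°
tan(βl) = -4
Z_in = Z_0·(Z_L + jZ_0·tanβl)/(Z_0 + jZ_L·tanβl) = 47.6 + j1.26 Ω
Γ_s = (Z_in − Z_s)/(Z_in + Z_s) = (-27.4 + j1.26)/(123 + j1.26), |Γ_s| = 0.224

|Γ| ≈ 0.224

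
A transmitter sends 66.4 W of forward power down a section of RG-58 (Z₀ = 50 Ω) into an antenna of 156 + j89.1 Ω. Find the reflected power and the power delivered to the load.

|Γ| = |(106 + j89.1)/(206 + j89.1)| = 0.617
|Γ|² = 0.381
P_refl = |Γ|²·P_inc = 25.3 W, P_del = (1 − |Γ|²)·P_inc = 41.1 W

P_reflected ≈ 25.3 W; P_delivered ≈ 41.1 W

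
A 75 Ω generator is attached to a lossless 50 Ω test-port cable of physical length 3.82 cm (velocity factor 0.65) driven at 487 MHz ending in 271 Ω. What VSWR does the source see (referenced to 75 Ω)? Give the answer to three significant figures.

VSWR ≈ 5.08

λ = v/f = 0.65·c / 487 MHz = 0.4 m
βl = 2π·l/λ = 2π × 0.0954 = 34.3°
tan(βl) = 0.683
Z_in = Z_0·(Z_L + jZ_0·tanβl)/(Z_0 + jZ_L·tanβl) = 27 − j65.9 Ω
Γ_s = (Z_in − Z_s)/(Z_in + Z_s) = (-48 − j65.9)/(102 − j65.9), |Γ_s| = 0.671
VSWR = (1 + |Γ_s|)/(1 − |Γ_s|)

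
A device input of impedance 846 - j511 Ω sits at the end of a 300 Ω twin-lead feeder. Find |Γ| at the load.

|Γ| ≈ 0.596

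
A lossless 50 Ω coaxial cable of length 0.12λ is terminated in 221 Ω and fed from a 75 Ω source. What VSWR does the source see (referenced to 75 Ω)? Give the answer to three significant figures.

VSWR ≈ 4.71

βl = 2π × 0.12 = 43.2°
tan(βl) = 0.939
Z_in = Z_0·(Z_L + jZ_0·tanβl)/(Z_0 + jZ_L·tanβl) = 22.8 − j47.7 Ω
Γ_s = (Z_in − Z_s)/(Z_in + Z_s) = (-52.2 − j47.7)/(97.8 − j47.7), |Γ_s| = 0.65
VSWR = (1 + |Γ_s|)/(1 − |Γ_s|)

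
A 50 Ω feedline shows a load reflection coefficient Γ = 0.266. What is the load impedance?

Z_L = Z_0·(1 + Γ)/(1 − Γ) = 50·(1.27)/(0.734)

Z_L ≈ 86.2 Ω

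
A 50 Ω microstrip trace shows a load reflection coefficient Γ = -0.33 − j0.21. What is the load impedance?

Z_L ≈ 23.4 − j11.6 Ω

Z_L = Z_0·(1 + Γ)/(1 − Γ) = 50·(0.67 − j0.21)/(1.33 + j0.21)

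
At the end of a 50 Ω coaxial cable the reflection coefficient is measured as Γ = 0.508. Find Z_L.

Z_L = Z_0·(1 + Γ)/(1 − Γ) = 50·(1.51)/(0.492)

Z_L ≈ 153 Ω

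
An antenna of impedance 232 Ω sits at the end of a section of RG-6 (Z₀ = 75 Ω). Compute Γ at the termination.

Γ = (Z_L − Z_0)/(Z_L + Z_0) = (232 − 75)/(232 + 75) = 157/307

Γ = 0.511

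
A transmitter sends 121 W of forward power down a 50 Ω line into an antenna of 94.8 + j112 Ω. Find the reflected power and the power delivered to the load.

|Γ| = |(44.8 + j112)/(144.8 + j112)| = 0.659
|Γ|² = 0.434
P_refl = |Γ|²·P_inc = 52.5 W, P_del = (1 − |Γ|²)·P_inc = 68.5 W

P_reflected ≈ 52.5 W; P_delivered ≈ 68.5 W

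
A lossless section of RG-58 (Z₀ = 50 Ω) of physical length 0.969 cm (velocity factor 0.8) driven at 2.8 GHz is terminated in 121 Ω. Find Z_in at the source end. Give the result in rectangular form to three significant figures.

λ = v/f = 0.8·c / 2.8 GHz = 0.0857 m
βl = 2π·l/λ = 2π × 0.113 = 40.7°
tan(βl) = tan(40.7°) = 0.86
Z_in = Z_0·(Z_L + jZ_0·tanβl)/(Z_0 + jZ_L·tanβl)
     = 50·(121 + j43)/(50 + j104)

Z_in ≈ 39.5 − j39.2 Ω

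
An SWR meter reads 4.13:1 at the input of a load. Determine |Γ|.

|Γ| ≈ 0.61

|Γ| = (S − 1)/(S + 1) = (4.13 − 1)/(4.13 + 1) = 3.13/5.13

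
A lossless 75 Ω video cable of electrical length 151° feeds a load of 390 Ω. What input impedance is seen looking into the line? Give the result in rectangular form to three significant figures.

tan(βl) = tan(151°) = -0.554
Z_in = Z_0·(Z_L + jZ_0·tanβl)/(Z_0 + jZ_L·tanβl)
     = 75·(390 − j41.6)/(75 − j216)

Z_in ≈ 54.8 + j116 Ω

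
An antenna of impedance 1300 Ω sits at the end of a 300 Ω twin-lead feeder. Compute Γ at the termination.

Γ = 0.625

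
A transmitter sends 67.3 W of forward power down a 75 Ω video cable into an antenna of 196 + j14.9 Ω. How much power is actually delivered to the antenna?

P_delivered ≈ 53.7 W

|Γ| = |(121 + j14.9)/(271 + j14.9)| = 0.449
|Γ|² = 0.202
P_refl = |Γ|²·P_inc = 13.6 W, P_del = (1 − |Γ|²)·P_inc = 53.7 W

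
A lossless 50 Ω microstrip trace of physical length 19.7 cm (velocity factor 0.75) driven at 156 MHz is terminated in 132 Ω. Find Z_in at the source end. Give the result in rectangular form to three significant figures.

λ = v/f = 0.75·c / 156 MHz = 1.44 m
βl = 2π·l/λ = 2π × 0.137 = 49.2°
tan(βl) = tan(49.2°) = 1.16
Z_in = Z_0·(Z_L + jZ_0·tanβl)/(Z_0 + jZ_L·tanβl)
     = 50·(132 + j57.9)/(50 + j153)

Z_in ≈ 29.9 − j33.4 Ω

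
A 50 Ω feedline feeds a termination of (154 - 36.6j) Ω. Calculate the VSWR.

VSWR ≈ 3.27

Γ = (Z_L − Z_0)/(Z_L + Z_0) = (104 − j36.6)/(204 − j36.6)
|Γ| = 110/207 = 0.532
VSWR = (1 + |Γ|)/(1 − |Γ|) = 1.53/0.468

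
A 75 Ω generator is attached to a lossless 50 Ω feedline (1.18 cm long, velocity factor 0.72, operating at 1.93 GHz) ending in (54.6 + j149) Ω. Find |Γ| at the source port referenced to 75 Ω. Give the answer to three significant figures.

|Γ| ≈ 0.773

λ = v/f = 0.72·c / 1.93 GHz = 0.112 m
βl = 2π·l/λ = 2π × 0.105 = 38°
tan(βl) = 0.78
Z_in = Z_0·(Z_L + jZ_0·tanβl)/(Z_0 + jZ_L·tanβl) = 35.4 − j119 Ω
Γ_s = (Z_in − Z_s)/(Z_in + Z_s) = (-39.6 − j119)/(110 − j119), |Γ_s| = 0.773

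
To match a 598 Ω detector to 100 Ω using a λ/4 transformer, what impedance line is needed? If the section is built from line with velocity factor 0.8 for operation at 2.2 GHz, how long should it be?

Z_qwt ≈ 245 Ω; length ≈ 2.73 cm

Z_qwt = √(Z_0·R_L) = √(100 × 598) = √59800
λ = 0.8·c/f = 0.109 m, so l = λ/4 = 0.0273 m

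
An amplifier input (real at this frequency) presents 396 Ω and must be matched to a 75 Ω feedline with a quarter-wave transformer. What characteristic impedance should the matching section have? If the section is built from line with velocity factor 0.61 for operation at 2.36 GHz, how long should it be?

Z_qwt ≈ 172 Ω; length ≈ 1.94 cm

Z_qwt = √(Z_0·R_L) = √(75 × 396) = √29700
λ = 0.61·c/f = 0.0775 m, so l = λ/4 = 0.0194 m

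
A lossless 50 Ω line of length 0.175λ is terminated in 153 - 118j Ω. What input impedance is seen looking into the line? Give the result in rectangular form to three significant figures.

Z_in ≈ 11 − j15.2 Ω

βl = 2π × 0.175 = 63°
tan(βl) = tan(63°) = 1.96
Z_in = Z_0·(Z_L + jZ_0·tanβl)/(Z_0 + jZ_L·tanβl)
     = 50·(153 − j19.9)/(282 + j300)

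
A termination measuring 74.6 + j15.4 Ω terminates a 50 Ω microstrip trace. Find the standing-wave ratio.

Γ = (Z_L − Z_0)/(Z_L + Z_0) = (24.6 + j15.4)/(124.6 + j15.4)
|Γ| = 29/126 = 0.231
VSWR = (1 + |Γ|)/(1 − |Γ|) = 1.23/0.769

VSWR ≈ 1.6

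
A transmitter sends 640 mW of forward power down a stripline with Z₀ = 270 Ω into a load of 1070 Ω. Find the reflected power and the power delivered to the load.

P_reflected ≈ 228 mW; P_delivered ≈ 412 mW

Γ = (1070 − 270)/(1070 + 270) = 0.597
|Γ|² = 0.356
P_refl = |Γ|²·P_inc = 228 mW, P_del = (1 − |Γ|²)·P_inc = 412 mW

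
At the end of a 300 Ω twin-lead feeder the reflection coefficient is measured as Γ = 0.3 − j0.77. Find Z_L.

Z_L ≈ 87.8 − j427 Ω

Z_L = Z_0·(1 + Γ)/(1 − Γ) = 300·(1.3 − j0.77)/(0.7 + j0.77)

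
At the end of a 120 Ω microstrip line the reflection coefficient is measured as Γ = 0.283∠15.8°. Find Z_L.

Z_L ≈ 206 + j34.5 Ω

Z_L = Z_0·(1 + Γ)/(1 − Γ) = 120·(1.27 + j0.0771)/(0.728 − j0.0771)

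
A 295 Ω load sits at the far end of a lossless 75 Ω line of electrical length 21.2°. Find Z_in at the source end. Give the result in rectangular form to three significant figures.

tan(βl) = tan(21.2°) = 0.388
Z_in = Z_0·(Z_L + jZ_0·tanβl)/(Z_0 + jZ_L·tanβl)
     = 75·(295 + j29.1)/(75 + j114)

Z_in ≈ 102 − j127 Ω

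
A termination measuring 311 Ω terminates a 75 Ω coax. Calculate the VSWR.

Γ = (311 − 75)/(311 + 75) = 0.611
VSWR = (1 + 0.611)/(1 − 0.611)

VSWR ≈ 4.15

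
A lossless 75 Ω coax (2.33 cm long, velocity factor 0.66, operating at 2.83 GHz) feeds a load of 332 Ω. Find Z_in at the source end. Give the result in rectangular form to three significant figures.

λ = v/f = 0.66·c / 2.83 GHz = 0.07 m
βl = 2π·l/λ = 2π × 0.333 = 120°
tan(βl) = tan(120°) = -1.74
Z_in = Z_0·(Z_L + jZ_0·tanβl)/(Z_0 + jZ_L·tanβl)
     = 75·(332 − j130)/(75 − j578)

Z_in ≈ 22.2 + j40.2 Ω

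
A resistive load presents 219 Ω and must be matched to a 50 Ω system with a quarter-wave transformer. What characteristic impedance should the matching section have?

Z_qwt ≈ 105 Ω

Z_qwt = √(Z_0·R_L) = √(50 × 219) = √10950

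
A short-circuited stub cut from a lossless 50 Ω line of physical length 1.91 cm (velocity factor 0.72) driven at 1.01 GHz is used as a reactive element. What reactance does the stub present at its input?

X_in ≈ 31.4 Ω (inductive)

λ = v/f = 0.72·c / 1.01 GHz = 0.214 m
βl = 2π·l/λ = 2π × 0.0893 = 32.2°
tan(βl) = 0.629
For a short-circuited stub, Z_in = jZ_0·tan(βl)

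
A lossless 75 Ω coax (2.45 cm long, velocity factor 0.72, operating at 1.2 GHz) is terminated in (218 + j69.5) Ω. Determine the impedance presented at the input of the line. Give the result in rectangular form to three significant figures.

λ = v/f = 0.72·c / 1.2 GHz = 0.18 m
βl = 2π·l/λ = 2π × 0.136 = 49°
tan(βl) = tan(49°) = 1.15
Z_in = Z_0·(Z_L + jZ_0·tanβl)/(Z_0 + jZ_L·tanβl)
     = 75·(218 + j156)/(-4.95 + j251)

Z_in ≈ 45.3 − j66.1 Ω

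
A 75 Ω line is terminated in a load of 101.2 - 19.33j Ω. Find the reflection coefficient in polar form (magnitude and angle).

Γ ≈ 0.184 ∠ -30.2°

Γ = (Z_L − Z_0)/(Z_L + Z_0) = (26.2 − j19.33)/(176.2 − j19.33)
|Γ| = 32.6/177 = 0.184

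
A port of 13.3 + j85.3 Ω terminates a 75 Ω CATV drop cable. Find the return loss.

Γ = (-61.7 + j85.3)/(88.3 + j85.3), |Γ| = 0.857
RL = −20·log₁₀|Γ| = −20·log₁₀(0.857)

RL ≈ 1.34 dB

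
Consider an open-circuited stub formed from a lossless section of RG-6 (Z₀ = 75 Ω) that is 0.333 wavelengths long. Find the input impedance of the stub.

βl = 2π × 0.333 = 120°
tan(βl) = -1.74
For an open-circuited stub, Z_in = −jZ_0·cot(βl) = −jZ_0/tan(βl)

Z_in ≈ +j43.1 Ω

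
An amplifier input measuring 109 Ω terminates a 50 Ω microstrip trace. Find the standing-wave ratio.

VSWR ≈ 2.18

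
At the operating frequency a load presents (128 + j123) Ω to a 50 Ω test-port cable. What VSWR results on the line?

Γ = (Z_L − Z_0)/(Z_L + Z_0) = (78 + j123)/(178 + j123)
|Γ| = 146/216 = 0.673
VSWR = (1 + |Γ|)/(1 − |Γ|) = 1.67/0.327

VSWR ≈ 5.12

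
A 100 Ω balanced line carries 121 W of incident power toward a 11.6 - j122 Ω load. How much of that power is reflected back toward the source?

|Γ| = |(-88.4 − j122)/(111.6 − j122)| = 0.911
|Γ|² = 0.83
P_refl = |Γ|²·P_inc = 100 W, P_del = (1 − |Γ|²)·P_inc = 20.5 W

P_reflected ≈ 100 W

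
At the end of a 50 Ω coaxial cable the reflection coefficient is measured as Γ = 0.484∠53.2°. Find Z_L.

Z_L ≈ 58.5 + j59.2 Ω

Z_L = Z_0·(1 + Γ)/(1 − Γ) = 50·(1.29 + j0.388)/(0.71 − j0.388)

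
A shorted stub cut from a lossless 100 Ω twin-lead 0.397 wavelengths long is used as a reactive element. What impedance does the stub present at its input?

Z_in ≈ −j75.6 Ω

βl = 2π × 0.397 = 143°
tan(βl) = -0.756
For a shorted stub, Z_in = jZ_0·tan(βl)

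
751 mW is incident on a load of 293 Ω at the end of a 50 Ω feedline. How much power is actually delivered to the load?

Γ = (293 − 50)/(293 + 50) = 0.708
|Γ|² = 0.502
P_refl = |Γ|²·P_inc = 377 mW, P_del = (1 − |Γ|²)·P_inc = 374 mW

P_delivered ≈ 374 mW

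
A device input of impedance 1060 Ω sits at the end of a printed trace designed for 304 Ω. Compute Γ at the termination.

Γ = 0.554

Γ = (Z_L − Z_0)/(Z_L + Z_0) = (1060 − 304)/(1060 + 304) = 756/1364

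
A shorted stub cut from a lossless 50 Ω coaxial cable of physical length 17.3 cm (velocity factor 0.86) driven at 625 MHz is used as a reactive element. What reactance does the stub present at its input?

λ = v/f = 0.86·c / 625 MHz = 0.413 m
βl = 2π·l/λ = 2π × 0.419 = 151°
tan(βl) = -0.557
For a shorted stub, Z_in = jZ_0·tan(βl)

X_in ≈ -27.9 Ω (capacitive)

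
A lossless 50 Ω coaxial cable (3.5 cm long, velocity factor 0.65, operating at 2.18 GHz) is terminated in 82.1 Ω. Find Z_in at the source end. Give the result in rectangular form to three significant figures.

λ = v/f = 0.65·c / 2.18 GHz = 0.0894 m
βl = 2π·l/λ = 2π × 0.391 = 141°
tan(βl) = tan(141°) = -0.814
Z_in = Z_0·(Z_L + jZ_0·tanβl)/(Z_0 + jZ_L·tanβl)
     = 50·(82.1 − j40.7)/(50 − j66.8)

Z_in ≈ 49 + j24.8 Ω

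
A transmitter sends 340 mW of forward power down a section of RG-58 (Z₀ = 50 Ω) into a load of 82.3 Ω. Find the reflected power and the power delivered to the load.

P_reflected ≈ 20.3 mW; P_delivered ≈ 320 mW

Γ = (82.3 − 50)/(82.3 + 50) = 0.244
|Γ|² = 0.0596
P_refl = |Γ|²·P_inc = 20.3 mW, P_del = (1 − |Γ|²)·P_inc = 320 mW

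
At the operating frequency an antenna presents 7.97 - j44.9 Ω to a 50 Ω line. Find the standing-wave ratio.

Γ = (Z_L − Z_0)/(Z_L + Z_0) = (-42.03 − j44.9)/(57.97 − j44.9)
|Γ| = 61.5/73.3 = 0.839
VSWR = (1 + |Γ|)/(1 − |Γ|) = 1.84/0.161

VSWR ≈ 11.4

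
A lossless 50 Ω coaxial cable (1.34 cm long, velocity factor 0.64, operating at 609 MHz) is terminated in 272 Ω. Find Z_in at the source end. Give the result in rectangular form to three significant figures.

Z_in ≈ 90.9 − j122 Ω

λ = v/f = 0.64·c / 609 MHz = 0.315 m
βl = 2π·l/λ = 2π × 0.0425 = 15.3°
tan(βl) = tan(15.3°) = 0.274
Z_in = Z_0·(Z_L + jZ_0·tanβl)/(Z_0 + jZ_L·tanβl)
     = 50·(272 + j13.7)/(50 + j74.4)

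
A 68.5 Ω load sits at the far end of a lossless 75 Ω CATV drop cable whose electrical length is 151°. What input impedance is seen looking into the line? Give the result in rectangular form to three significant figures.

Z_in ≈ 71.3 − j5.49 Ω

tan(βl) = tan(151°) = -0.554
Z_in = Z_0·(Z_L + jZ_0·tanβl)/(Z_0 + jZ_L·tanβl)
     = 75·(68.5 − j41.6)/(75 − j38)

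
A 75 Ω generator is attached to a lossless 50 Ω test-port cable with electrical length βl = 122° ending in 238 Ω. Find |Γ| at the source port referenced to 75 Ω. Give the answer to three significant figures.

|Γ| ≈ 0.716

tan(βl) = -1.6
Z_in = Z_0·(Z_L + jZ_0·tanβl)/(Z_0 + jZ_L·tanβl) = 14.4 + j29.4 Ω
Γ_s = (Z_in − Z_s)/(Z_in + Z_s) = (-60.6 + j29.4)/(89.4 + j29.4), |Γ_s| = 0.716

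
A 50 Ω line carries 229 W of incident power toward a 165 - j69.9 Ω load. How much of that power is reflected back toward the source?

|Γ| = |(115 − j69.9)/(215 − j69.9)| = 0.595
|Γ|² = 0.354
P_refl = |Γ|²·P_inc = 81.1 W, P_del = (1 − |Γ|²)·P_inc = 148 W

P_reflected ≈ 81.1 W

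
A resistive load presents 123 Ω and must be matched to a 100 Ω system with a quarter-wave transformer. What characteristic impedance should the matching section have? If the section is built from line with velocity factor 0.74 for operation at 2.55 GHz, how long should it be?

Z_qwt = √(Z_0·R_L) = √(100 × 123) = √12300
λ = 0.74·c/f = 0.0871 m, so l = λ/4 = 0.0218 m

Z_qwt ≈ 111 Ω; length ≈ 2.18 cm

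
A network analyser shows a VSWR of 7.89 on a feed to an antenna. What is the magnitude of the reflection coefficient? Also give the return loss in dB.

|Γ| = (S − 1)/(S + 1) = (7.89 − 1)/(7.89 + 1) = 6.89/8.89
RL = −20·log₁₀|Γ| = −20·log₁₀(0.775)

|Γ| ≈ 0.775; return loss ≈ 2.21 dB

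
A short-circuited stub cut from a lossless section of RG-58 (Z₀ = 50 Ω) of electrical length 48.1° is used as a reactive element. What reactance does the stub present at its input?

tan(βl) = 1.11
For a short-circuited stub, Z_in = jZ_0·tan(βl)

X_in ≈ 55.7 Ω (inductive)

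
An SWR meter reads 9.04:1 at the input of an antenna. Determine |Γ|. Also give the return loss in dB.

|Γ| = (S − 1)/(S + 1) = (9.04 − 1)/(9.04 + 1) = 8.04/10
RL = −20·log₁₀|Γ| = −20·log₁₀(0.801)

|Γ| ≈ 0.801; return loss ≈ 1.93 dB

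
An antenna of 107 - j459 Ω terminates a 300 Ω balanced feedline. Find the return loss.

Γ = (-193 − j459)/(407 − j459), |Γ| = 0.812
RL = −20·log₁₀|Γ| = −20·log₁₀(0.812)

RL ≈ 1.81 dB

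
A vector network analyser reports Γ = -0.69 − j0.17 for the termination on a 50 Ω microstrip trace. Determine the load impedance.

Z_L ≈ 8.58 − j5.89 Ω

Z_L = Z_0·(1 + Γ)/(1 − Γ) = 50·(0.31 − j0.17)/(1.69 + j0.17)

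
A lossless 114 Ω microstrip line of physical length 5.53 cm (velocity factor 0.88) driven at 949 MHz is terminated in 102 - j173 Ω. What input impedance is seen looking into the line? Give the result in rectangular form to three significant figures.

λ = v/f = 0.88·c / 949 MHz = 0.278 m
βl = 2π·l/λ = 2π × 0.199 = 71.6°
tan(βl) = tan(71.6°) = 3
Z_in = Z_0·(Z_L + jZ_0·tanβl)/(Z_0 + jZ_L·tanβl)
     = 114·(102 + j169)/(633 + j306)

Z_in ≈ 26.8 + j17.5 Ω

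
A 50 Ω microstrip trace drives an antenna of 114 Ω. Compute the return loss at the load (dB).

Γ = (114 − 50)/(114 + 50) = 0.39
RL = −20·log₁₀|Γ| = −20·log₁₀(0.39)

RL ≈ 8.17 dB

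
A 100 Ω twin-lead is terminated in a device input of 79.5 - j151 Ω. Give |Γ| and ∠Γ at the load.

Γ = (Z_L − Z_0)/(Z_L + Z_0) = (-20.5 − j151)/(179.5 − j151)
|Γ| = 152/235 = 0.65

Γ ≈ 0.65 ∠ -57.7°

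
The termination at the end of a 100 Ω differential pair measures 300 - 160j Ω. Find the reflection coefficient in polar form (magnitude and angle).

Γ = (Z_L − Z_0)/(Z_L + Z_0) = (200 − j160)/(400 − j160)
|Γ| = 256/431 = 0.595

Γ ≈ 0.595 ∠ -16.9°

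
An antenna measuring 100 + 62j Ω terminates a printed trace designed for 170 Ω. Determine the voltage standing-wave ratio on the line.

Γ = (Z_L − Z_0)/(Z_L + Z_0) = (-70 + j62)/(270 + j62)
|Γ| = 93.5/277 = 0.338
VSWR = (1 + |Γ|)/(1 − |Γ|) = 1.34/0.662

VSWR ≈ 2.02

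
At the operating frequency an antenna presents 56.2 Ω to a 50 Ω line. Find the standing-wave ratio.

VSWR ≈ 1.12

Γ = (56.2 − 50)/(56.2 + 50) = 0.0584
VSWR = (1 + 0.0584)/(1 − 0.0584)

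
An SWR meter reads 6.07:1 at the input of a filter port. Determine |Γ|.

|Γ| = (S − 1)/(S + 1) = (6.07 − 1)/(6.07 + 1) = 5.07/7.07

|Γ| ≈ 0.717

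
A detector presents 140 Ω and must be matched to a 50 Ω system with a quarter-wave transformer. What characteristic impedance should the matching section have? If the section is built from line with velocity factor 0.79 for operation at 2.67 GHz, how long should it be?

Z_qwt ≈ 83.7 Ω; length ≈ 2.22 cm

Z_qwt = √(Z_0·R_L) = √(50 × 140) = √7000
λ = 0.79·c/f = 0.0888 m, so l = λ/4 = 0.0222 m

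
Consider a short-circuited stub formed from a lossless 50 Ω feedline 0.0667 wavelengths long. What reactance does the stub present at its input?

X_in ≈ 22.3 Ω (inductive)

βl = 2π × 0.0667 = 24°
tan(βl) = 0.445
For a short-circuited stub, Z_in = jZ_0·tan(βl)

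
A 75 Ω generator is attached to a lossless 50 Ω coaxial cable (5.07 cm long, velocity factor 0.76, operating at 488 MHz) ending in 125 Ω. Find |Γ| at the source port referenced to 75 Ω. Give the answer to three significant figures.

|Γ| ≈ 0.44

λ = v/f = 0.76·c / 488 MHz = 0.467 m
βl = 2π·l/λ = 2π × 0.109 = 39.1°
tan(βl) = 0.812
Z_in = Z_0·(Z_L + jZ_0·tanβl)/(Z_0 + jZ_L·tanβl) = 40.5 − j41.6 Ω
Γ_s = (Z_in − Z_s)/(Z_in + Z_s) = (-34.5 − j41.6)/(116 − j41.6), |Γ_s| = 0.44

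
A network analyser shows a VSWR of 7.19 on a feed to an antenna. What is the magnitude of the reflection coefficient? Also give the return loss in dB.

|Γ| ≈ 0.756; return loss ≈ 2.43 dB

|Γ| = (S − 1)/(S + 1) = (7.19 − 1)/(7.19 + 1) = 6.19/8.19
RL = −20·log₁₀|Γ| = −20·log₁₀(0.756)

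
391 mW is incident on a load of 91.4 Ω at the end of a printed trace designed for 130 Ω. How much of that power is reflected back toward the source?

Γ = (91.4 − 130)/(91.4 + 130) = -0.174
|Γ|² = 0.0304
P_refl = |Γ|²·P_inc = 11.9 mW, P_del = (1 − |Γ|²)·P_inc = 379 mW

P_reflected ≈ 11.9 mW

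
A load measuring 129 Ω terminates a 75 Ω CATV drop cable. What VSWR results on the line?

VSWR ≈ 1.72

Γ = (129 − 75)/(129 + 75) = 0.265
VSWR = (1 + 0.265)/(1 − 0.265)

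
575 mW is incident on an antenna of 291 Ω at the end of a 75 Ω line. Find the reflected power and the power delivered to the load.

Γ = (291 − 75)/(291 + 75) = 0.59
|Γ|² = 0.348
P_refl = |Γ|²·P_inc = 200 mW, P_del = (1 − |Γ|²)·P_inc = 375 mW

P_reflected ≈ 200 mW; P_delivered ≈ 375 mW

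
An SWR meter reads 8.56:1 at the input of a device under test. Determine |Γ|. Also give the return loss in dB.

|Γ| = (S − 1)/(S + 1) = (8.56 − 1)/(8.56 + 1) = 7.56/9.56
RL = −20·log₁₀|Γ| = −20·log₁₀(0.791)

|Γ| ≈ 0.791; return loss ≈ 2.04 dB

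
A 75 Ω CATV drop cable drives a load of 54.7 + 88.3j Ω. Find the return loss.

RL ≈ 4.77 dB

Γ = (-20.3 + j88.3)/(129.7 + j88.3), |Γ| = 0.577
RL = −20·log₁₀|Γ| = −20·log₁₀(0.577)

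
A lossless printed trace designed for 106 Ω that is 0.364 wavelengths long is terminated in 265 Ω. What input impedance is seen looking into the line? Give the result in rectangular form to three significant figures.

Z_in ≈ 66.5 + j69.1 Ω

βl = 2π × 0.364 = 131°
tan(βl) = tan(131°) = -1.15
Z_in = Z_0·(Z_L + jZ_0·tanβl)/(Z_0 + jZ_L·tanβl)
     = 106·(265 − j122)/(106 − j304)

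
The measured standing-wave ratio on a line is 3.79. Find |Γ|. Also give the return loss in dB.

|Γ| ≈ 0.582; return loss ≈ 4.69 dB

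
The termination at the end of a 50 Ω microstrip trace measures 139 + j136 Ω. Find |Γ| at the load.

Γ = (Z_L − Z_0)/(Z_L + Z_0) = (89 + j136)/(189 + j136)
|Γ| = 163/233

|Γ| ≈ 0.698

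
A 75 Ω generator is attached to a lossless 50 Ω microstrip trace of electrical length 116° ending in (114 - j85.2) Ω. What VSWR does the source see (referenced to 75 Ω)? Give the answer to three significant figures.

tan(βl) = -2.05
Z_in = Z_0·(Z_L + jZ_0·tanβl)/(Z_0 + jZ_L·tanβl) = 21.1 + j35.7 Ω
Γ_s = (Z_in − Z_s)/(Z_in + Z_s) = (-53.9 + j35.7)/(96.1 + j35.7), |Γ_s| = 0.63
VSWR = (1 + |Γ_s|)/(1 − |Γ_s|)

VSWR ≈ 4.41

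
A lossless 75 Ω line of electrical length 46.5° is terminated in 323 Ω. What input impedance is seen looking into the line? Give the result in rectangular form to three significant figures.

Z_in ≈ 31.6 − j64.2 Ω

tan(βl) = tan(46.5°) = 1.05
Z_in = Z_0·(Z_L + jZ_0·tanβl)/(Z_0 + jZ_L·tanβl)
     = 75·(323 + j79)/(75 + j340)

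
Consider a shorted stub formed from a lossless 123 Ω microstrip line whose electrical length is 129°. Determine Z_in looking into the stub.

Z_in ≈ −j152 Ω

tan(βl) = -1.23
For a shorted stub, Z_in = jZ_0·tan(βl)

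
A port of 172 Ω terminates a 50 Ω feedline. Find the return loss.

RL ≈ 5.2 dB

Γ = (172 − 50)/(172 + 50) = 0.55
RL = −20·log₁₀|Γ| = −20·log₁₀(0.55)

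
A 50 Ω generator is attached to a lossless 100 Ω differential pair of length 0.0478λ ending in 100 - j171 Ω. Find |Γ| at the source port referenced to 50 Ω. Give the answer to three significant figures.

βl = 2π × 0.0478 = 17.2°
tan(βl) = 0.31
Z_in = Z_0·(Z_L + jZ_0·tanβl)/(Z_0 + jZ_L·tanβl) = 45 − j101 Ω
Γ_s = (Z_in − Z_s)/(Z_in + Z_s) = (-5 − j101)/(95 − j101), |Γ_s| = 0.728

|Γ| ≈ 0.728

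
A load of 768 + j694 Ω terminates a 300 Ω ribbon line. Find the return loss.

RL ≈ 3.65 dB

Γ = (468 + j694)/(1068 + j694), |Γ| = 0.657
RL = −20·log₁₀|Γ| = −20·log₁₀(0.657)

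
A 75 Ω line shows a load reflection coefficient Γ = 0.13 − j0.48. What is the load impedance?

Z_L ≈ 57.2 − j72.9 Ω

Z_L = Z_0·(1 + Γ)/(1 − Γ) = 75·(1.13 − j0.48)/(0.87 + j0.48)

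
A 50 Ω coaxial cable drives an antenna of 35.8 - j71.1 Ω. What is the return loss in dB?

Γ = (-14.2 − j71.1)/(85.8 − j71.1), |Γ| = 0.651
RL = −20·log₁₀|Γ| = −20·log₁₀(0.651)

RL ≈ 3.73 dB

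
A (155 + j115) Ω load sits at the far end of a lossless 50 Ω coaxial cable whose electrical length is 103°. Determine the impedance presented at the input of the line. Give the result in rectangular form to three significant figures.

Z_in ≈ 10.2 + j3.22 Ω

tan(βl) = tan(103°) = -4.33
Z_in = Z_0·(Z_L + jZ_0·tanβl)/(Z_0 + jZ_L·tanβl)
     = 50·(155 − j102)/(548 − j671)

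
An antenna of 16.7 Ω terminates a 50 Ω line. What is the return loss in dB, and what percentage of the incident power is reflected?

RL ≈ 6.03 dB; 24.9% of incident power reflected

Γ = (16.7 − 50)/(16.7 + 50) = -0.499
RL = −20·log₁₀(0.499) = 6.03 dB
P_refl/P_inc = |Γ|² = 0.249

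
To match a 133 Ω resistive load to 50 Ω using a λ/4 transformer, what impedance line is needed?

Z_qwt ≈ 81.5 Ω

Z_qwt = √(Z_0·R_L) = √(50 × 133) = √6650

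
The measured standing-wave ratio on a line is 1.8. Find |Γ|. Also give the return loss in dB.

|Γ| ≈ 0.286; return loss ≈ 10.9 dB

|Γ| = (S − 1)/(S + 1) = (1.8 − 1)/(1.8 + 1) = 0.8/2.8
RL = −20·log₁₀|Γ| = −20·log₁₀(0.286)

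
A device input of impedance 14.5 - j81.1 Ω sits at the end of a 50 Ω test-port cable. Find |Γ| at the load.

|Γ| ≈ 0.854

Γ = (Z_L − Z_0)/(Z_L + Z_0) = (-35.5 − j81.1)/(64.5 − j81.1)
|Γ| = 88.5/104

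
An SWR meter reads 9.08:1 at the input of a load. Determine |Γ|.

|Γ| ≈ 0.802

|Γ| = (S − 1)/(S + 1) = (9.08 − 1)/(9.08 + 1) = 8.08/10.1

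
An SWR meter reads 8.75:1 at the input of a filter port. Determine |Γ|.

|Γ| ≈ 0.795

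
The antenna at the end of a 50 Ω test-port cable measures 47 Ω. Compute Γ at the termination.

Γ = (Z_L − Z_0)/(Z_L + Z_0) = (47 − 50)/(47 + 50) = -3/97

Γ = -0.0309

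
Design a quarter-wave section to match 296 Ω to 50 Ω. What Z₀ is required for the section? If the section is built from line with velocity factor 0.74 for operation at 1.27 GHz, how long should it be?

Z_qwt ≈ 122 Ω; length ≈ 4.37 cm

Z_qwt = √(Z_0·R_L) = √(50 × 296) = √14800
λ = 0.74·c/f = 0.175 m, so l = λ/4 = 0.0437 m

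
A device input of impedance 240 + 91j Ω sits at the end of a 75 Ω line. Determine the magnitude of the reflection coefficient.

Γ = (Z_L − Z_0)/(Z_L + Z_0) = (165 + j91)/(315 + j91)
|Γ| = 188/328

|Γ| ≈ 0.575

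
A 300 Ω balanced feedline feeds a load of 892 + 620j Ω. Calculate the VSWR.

Γ = (Z_L − Z_0)/(Z_L + Z_0) = (592 + j620)/(1192 + j620)
|Γ| = 857/1340 = 0.638
VSWR = (1 + |Γ|)/(1 − |Γ|) = 1.64/0.362

VSWR ≈ 4.53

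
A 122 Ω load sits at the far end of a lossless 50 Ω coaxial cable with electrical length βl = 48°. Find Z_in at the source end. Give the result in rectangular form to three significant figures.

Z_in ≈ 32.7 − j33 Ω

tan(βl) = tan(48°) = 1.11
Z_in = Z_0·(Z_L + jZ_0·tanβl)/(Z_0 + jZ_L·tanβl)
     = 50·(122 + j55.5)/(50 + j135)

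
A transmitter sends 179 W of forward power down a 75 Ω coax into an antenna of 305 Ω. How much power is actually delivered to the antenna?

Γ = (305 − 75)/(305 + 75) = 0.605
|Γ|² = 0.366
P_refl = |Γ|²·P_inc = 65.6 W, P_del = (1 − |Γ|²)·P_inc = 113 W

P_delivered ≈ 113 W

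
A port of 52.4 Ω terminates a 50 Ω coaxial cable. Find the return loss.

RL ≈ 32.6 dB

Γ = (52.4 − 50)/(52.4 + 50) = 0.0234
RL = −20·log₁₀|Γ| = −20·log₁₀(0.0234)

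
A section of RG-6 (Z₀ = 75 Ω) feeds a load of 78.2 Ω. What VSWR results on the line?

Γ = (78.2 − 75)/(78.2 + 75) = 0.0209
VSWR = (1 + 0.0209)/(1 − 0.0209)

VSWR ≈ 1.04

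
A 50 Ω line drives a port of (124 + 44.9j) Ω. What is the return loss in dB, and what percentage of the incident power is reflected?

Γ = (74 + j44.9)/(174 + j44.9), |Γ| = 0.482
RL = −20·log₁₀(0.482) = 6.34 dB
P_refl/P_inc = |Γ|² = 0.232

RL ≈ 6.34 dB; 23.2% of incident power reflected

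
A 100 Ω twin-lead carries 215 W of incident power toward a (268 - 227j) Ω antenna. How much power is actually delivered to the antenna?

P_delivered ≈ 123 W

|Γ| = |(168 − j227)/(368 − j227)| = 0.653
|Γ|² = 0.427
P_refl = |Γ|²·P_inc = 91.7 W, P_del = (1 − |Γ|²)·P_inc = 123 W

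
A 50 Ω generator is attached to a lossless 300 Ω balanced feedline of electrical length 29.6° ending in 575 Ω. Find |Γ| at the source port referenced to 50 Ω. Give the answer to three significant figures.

tan(βl) = 0.568
Z_in = Z_0·(Z_L + jZ_0·tanβl)/(Z_0 + jZ_L·tanβl) = 348 − j208 Ω
Γ_s = (Z_in − Z_s)/(Z_in + Z_s) = (298 − j208)/(398 − j208), |Γ_s| = 0.809

|Γ| ≈ 0.809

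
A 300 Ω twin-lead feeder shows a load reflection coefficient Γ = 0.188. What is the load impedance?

Z_L ≈ 439 Ω

Z_L = Z_0·(1 + Γ)/(1 − Γ) = 300·(1.19)/(0.812)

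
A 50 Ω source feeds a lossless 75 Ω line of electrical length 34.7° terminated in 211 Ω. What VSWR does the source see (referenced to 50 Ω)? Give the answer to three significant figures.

VSWR ≈ 3.51

tan(βl) = 0.692
Z_in = Z_0·(Z_L + jZ_0·tanβl)/(Z_0 + jZ_L·tanβl) = 65.1 − j74.9 Ω
Γ_s = (Z_in − Z_s)/(Z_in + Z_s) = (15.1 − j74.9)/(115 − j74.9), |Γ_s| = 0.556
VSWR = (1 + |Γ_s|)/(1 − |Γ_s|)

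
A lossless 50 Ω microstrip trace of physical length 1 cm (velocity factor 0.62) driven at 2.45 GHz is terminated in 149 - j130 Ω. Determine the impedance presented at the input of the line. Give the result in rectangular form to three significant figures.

Z_in ≈ 12.9 − j30.7 Ω

λ = v/f = 0.62·c / 2.45 GHz = 0.0759 m
βl = 2π·l/λ = 2π × 0.132 = 47.4°
tan(βl) = tan(47.4°) = 1.09
Z_in = Z_0·(Z_L + jZ_0·tanβl)/(Z_0 + jZ_L·tanβl)
     = 50·(149 − j75.6)/(191 + j162)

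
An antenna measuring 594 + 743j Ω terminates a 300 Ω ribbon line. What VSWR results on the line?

Γ = (Z_L − Z_0)/(Z_L + Z_0) = (294 + j743)/(894 + j743)
|Γ| = 799/1160 = 0.687
VSWR = (1 + |Γ|)/(1 − |Γ|) = 1.69/0.313

VSWR ≈ 5.4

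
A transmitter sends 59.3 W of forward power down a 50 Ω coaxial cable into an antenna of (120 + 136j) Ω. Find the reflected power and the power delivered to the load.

|Γ| = |(70 + j136)/(170 + j136)| = 0.703
|Γ|² = 0.494
P_refl = |Γ|²·P_inc = 29.3 W, P_del = (1 − |Γ|²)·P_inc = 30 W

P_reflected ≈ 29.3 W; P_delivered ≈ 30 W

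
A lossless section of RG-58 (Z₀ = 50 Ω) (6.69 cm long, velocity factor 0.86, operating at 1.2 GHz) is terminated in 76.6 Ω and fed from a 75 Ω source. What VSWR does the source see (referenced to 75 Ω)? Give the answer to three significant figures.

λ = v/f = 0.86·c / 1.2 GHz = 0.215 m
βl = 2π·l/λ = 2π × 0.311 = 112°
tan(βl) = -2.47
Z_in = Z_0·(Z_L + jZ_0·tanβl)/(Z_0 + jZ_L·tanβl) = 35.5 + j10.8 Ω
Γ_s = (Z_in − Z_s)/(Z_in + Z_s) = (-39.5 + j10.8)/(111 + j10.8), |Γ_s| = 0.369
VSWR = (1 + |Γ_s|)/(1 − |Γ_s|)

VSWR ≈ 2.17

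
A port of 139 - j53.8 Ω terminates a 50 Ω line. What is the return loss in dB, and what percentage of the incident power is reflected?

RL ≈ 5.53 dB; 28% of incident power reflected

Γ = (89 − j53.8)/(189 − j53.8), |Γ| = 0.529
RL = −20·log₁₀(0.529) = 5.53 dB
P_refl/P_inc = |Γ|² = 0.28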